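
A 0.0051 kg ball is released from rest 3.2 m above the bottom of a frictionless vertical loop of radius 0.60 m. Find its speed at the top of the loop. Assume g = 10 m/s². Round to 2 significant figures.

v = 6.3 m/s

Energy conservation: mgh = ½mv_top² + mg(2r)
v_top² = 2g(h − 2r) = 2(10)(3.2 − 1.200) = 40.00
v_top = 6.325 m/s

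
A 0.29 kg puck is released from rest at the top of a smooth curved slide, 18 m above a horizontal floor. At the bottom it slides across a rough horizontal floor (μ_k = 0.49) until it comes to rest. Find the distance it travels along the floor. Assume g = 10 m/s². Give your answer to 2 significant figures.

Energy at the top = energy at the end + work done against friction:
At rest all PE has been dissipated by friction: mgh = μ_k m g d
d = h/μ_k = 18/0.49 = 36.73 m

d = 37 m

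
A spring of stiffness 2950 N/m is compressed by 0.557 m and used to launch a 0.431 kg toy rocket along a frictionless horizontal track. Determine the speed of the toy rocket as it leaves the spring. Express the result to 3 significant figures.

The toy rocket leaves the spring when the spring is at natural length, so ½kx² = ½mv²
v = x√(k/m) = 0.557 × √(2950/0.431) = 46.08 m/s

v = 46.1 m/s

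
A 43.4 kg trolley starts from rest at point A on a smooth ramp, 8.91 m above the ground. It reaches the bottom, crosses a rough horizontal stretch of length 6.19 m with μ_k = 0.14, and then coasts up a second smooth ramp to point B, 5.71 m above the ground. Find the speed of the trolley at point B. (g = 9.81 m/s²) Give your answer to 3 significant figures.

Energy at A: mgh₁ = (43.4)(9.81)(8.91) = 3793.5 J
Friction loss: W_f = μ_k mg d = 369.0 J
At B: ½mv² + mgh₂ = mgh₁ − W_f
½mv² = 3793.5 − 369.0 − 2431.1 = 993.45 J
v = √(2 × 993.45/43.4) = 6.766 m/s

v = 6.77 m/s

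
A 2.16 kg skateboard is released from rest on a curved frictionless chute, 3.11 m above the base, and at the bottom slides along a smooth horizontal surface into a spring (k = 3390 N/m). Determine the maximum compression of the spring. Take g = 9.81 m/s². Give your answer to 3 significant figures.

At max compression the skateboard is momentarily at rest: mgh = ½kx²
x = √(2mgh/k) = √(2 × 2.16 × 9.81 × 3.11 / 3390) = 0.1972 m

x = 0.197 m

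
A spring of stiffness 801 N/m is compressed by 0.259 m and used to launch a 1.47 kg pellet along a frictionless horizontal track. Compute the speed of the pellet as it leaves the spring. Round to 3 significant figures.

Spring PE converts entirely to kinetic energy: ½kx² = ½mv²
v = x√(k/m) = 0.259 × √(801/1.47) = 6.046 m/s

v = 6.05 m/s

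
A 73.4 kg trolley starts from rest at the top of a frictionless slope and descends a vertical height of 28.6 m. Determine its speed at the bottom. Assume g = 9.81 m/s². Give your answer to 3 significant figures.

Equating total energy at the two states: mgh = ½mv²
The mass cancels from both sides.
v = √(2gh) = √(2 × 9.81 × 28.6) = √561.13 = 23.69 m/s

v = 23.7 m/s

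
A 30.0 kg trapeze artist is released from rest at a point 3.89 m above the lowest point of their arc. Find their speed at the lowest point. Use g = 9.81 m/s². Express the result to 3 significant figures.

v = 8.74 m/s

Equating total energy at the two states: mgh = ½mv²
The mass cancels from both sides.
v = √(2gh) = √(2 × 9.81 × 3.89) = √76.322 = 8.736 m/s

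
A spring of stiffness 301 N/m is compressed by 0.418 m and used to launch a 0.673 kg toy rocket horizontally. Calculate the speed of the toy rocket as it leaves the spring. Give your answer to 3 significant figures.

Conservation of energy: ½kx² = ½mv²
v = x√(k/m) = 0.418 × √(301/0.673) = 8.840 m/s

v = 8.84 m/s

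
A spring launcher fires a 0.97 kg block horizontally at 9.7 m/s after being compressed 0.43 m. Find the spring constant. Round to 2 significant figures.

k = 490 N/m

½kx² = ½mv²
k = mv²/x² = (0.97)(9.7)²/(0.43)² = 493.6 N/m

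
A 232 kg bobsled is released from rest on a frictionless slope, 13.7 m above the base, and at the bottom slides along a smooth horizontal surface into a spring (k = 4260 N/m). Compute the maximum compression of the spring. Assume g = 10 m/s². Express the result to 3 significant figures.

x = 3.86 m

Gravitational PE at the top equals spring PE at max compression: mgh = ½kx²
x = √(2mgh/k) = √(2 × 232 × 10 × 13.7 / 4260) = 3.863 m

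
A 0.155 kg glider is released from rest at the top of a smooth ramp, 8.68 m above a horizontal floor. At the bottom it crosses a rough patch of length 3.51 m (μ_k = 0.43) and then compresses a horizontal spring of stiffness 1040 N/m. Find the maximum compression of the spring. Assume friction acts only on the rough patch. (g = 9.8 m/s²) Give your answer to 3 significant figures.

x = 0.145 m

Initial energy: E₁ = mgh = (0.155)(9.8)(8.68) = 13.185 J
Friction removes W_f = μ_k mg d = (0.43)(0.155)(9.8)(3.51) = 2.293 J
Energy reaching the spring: E = 13.185 − 2.293 = 10.892 J
At max compression ½kx² = E ⇒ x = √(2E/k) = √(2 × 10.892/1040) = 0.1447 m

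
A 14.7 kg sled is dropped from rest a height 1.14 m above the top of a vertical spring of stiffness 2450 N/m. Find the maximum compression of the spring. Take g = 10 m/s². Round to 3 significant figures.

Measuring PE from the top of the relaxed spring, at max compression the sled has dropped H + x with zero KE, so:
mg(H + x) = ½kx²
½(2450)x² − (14.7)(10)x − (14.7)(10)(1.14) = 0
1225x² − 147.0x − 167.6 = 0
x = [147.0 + √(21609 + 821142)]/(2 × 1225) = 0.4347 m

x = 0.435 m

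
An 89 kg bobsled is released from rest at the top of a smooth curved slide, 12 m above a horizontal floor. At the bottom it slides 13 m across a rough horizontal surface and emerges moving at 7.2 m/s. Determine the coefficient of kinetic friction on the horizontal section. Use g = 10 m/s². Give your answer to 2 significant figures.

Energy at the top = energy at the end + work done against friction:
mgh = ½mv² + μ_k m g d
mgh = 10680 J; ½mv² = 2306.9 J
W_f = 10680 − 2306.9 = 8373 J
μ_k = W_f/(mg·d) = 8373/(890.0 × 13) = 0.7237

μ_k = 0.72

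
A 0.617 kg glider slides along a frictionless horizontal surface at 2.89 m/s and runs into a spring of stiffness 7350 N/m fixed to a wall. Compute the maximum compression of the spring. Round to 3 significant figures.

At max compression the glider is momentarily at rest: ½mv² = ½kx²
x = v√(m/k) = 2.89 × √(0.617/7350) = 0.02648 m

x = 0.0265 m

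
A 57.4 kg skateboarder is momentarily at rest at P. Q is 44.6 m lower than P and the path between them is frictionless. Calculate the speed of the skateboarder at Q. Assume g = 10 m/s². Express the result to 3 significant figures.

Mechanical energy is conserved (no friction): mgh = ½mv²
v = √(2gh) = √(2 × 10 × 44.6) = √892.00 = 29.87 m/s

v = 29.9 m/s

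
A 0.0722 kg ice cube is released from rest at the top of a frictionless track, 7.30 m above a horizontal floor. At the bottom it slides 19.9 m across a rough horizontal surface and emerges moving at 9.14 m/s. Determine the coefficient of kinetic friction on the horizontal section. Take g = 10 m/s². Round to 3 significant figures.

μ_k = 0.157

Applying the work–energy principle:
mgh = ½mv² + μ_k m g d
mgh = 5.2706 J; ½mv² = 3.0158 J
W_f = 5.2706 − 3.0158 = 2.255 J
μ_k = W_f/(mg·d) = 2.255/(0.7220 × 19.9) = 0.1569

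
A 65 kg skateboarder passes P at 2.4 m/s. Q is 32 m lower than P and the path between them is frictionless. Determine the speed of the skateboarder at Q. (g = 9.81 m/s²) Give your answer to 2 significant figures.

Mechanical energy is conserved (no friction): ½mv₀² + mgh = ½mv²
v² = v₀² + 2gh = (2.4)² + 2(9.81)(32) = 633.60
v = √633.60 = 25.17 m/s

v = 25 m/s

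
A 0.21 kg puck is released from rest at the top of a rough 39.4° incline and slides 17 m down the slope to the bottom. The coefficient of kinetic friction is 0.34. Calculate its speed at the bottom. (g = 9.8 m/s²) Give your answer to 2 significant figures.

Energy: mgh = ½mv² + W_f, with h = L sinθ and W_f = μ_k (mg cosθ) L
mgh = mgL sinθ = (0.21)(9.8)(17)sin39.4° = 22.207 J
W_f = μ_k mg cosθ · L = (0.34)(0.21)(9.8)cos39.4°·17 = 9.192 J
½mv² = 22.207 − 9.192 = 13.015 J
v = √(2 × 13.015/0.21) = 11.13 m/s

v = 11 m/s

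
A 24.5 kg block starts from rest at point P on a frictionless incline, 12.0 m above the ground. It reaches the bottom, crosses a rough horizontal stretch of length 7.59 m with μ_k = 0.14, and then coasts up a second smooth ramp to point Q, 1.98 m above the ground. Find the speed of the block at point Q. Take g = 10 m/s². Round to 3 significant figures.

v = 13.4 m/s

Energy at P: mgh₁ = (24.5)(10)(12.0) = 2940.0 J
Friction loss: W_f = μ_k mg d = 260.3 J
At Q: ½mv² + mgh₂ = mgh₁ − W_f
½mv² = 2940.0 − 260.3 − 485.10 = 2194.6 J
v = √(2 × 2194.6/24.5) = 13.38 m/s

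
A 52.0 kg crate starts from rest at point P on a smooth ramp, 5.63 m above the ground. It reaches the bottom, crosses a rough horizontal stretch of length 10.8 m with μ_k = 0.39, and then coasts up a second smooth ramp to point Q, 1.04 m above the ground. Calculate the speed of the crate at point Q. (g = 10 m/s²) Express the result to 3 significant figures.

v = 2.75 m/s

Energy at P: mgh₁ = (52.0)(10)(5.63) = 2927.6 J
Friction loss: W_f = μ_k mg d = 2190 J
At Q: ½mv² + mgh₂ = mgh₁ − W_f
½mv² = 2927.6 − 2190 − 540.80 = 196.56 J
v = √(2 × 196.56/52.0) = 2.750 m/s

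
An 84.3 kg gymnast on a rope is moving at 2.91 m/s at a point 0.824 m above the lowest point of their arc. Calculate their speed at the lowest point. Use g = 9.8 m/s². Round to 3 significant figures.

Energy conservation between the two points: ½mv₀² + mgh = ½mv²
The mass cancels from both sides.
v² = v₀² + 2gh = (2.91)² + 2(9.8)(0.824) = 24.619
v = √24.619 = 4.962 m/s

v = 4.96 m/s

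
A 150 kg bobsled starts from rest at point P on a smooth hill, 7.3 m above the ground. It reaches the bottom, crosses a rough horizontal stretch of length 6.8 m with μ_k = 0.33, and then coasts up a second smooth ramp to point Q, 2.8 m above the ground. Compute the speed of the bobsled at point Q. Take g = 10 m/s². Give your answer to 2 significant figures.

Energy at P: mgh₁ = (150)(10)(7.3) = 10950 J
Friction loss: W_f = μ_k mg d = 3366 J
At Q: ½mv² + mgh₂ = mgh₁ − W_f
½mv² = 10950 − 3366 − 4200.0 = 3384.0 J
v = √(2 × 3384.0/150) = 6.717 m/s

v = 6.7 m/s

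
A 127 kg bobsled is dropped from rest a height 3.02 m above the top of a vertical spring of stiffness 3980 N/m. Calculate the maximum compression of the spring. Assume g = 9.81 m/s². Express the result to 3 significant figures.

x = 1.72 m

Let x be the compression. The total drop is H + x, and the bobsled is instantaneously at rest at max compression, so energy conservation gives:
mg(H + x) = ½kx²
½(3980)x² − (127)(9.81)x − (127)(9.81)(3.02) = 0
1990x² − 1246x − 3763 = 0
x = [1246 + √(1.552e+06 + 2.9950e+07)]/(2 × 1990) = 1.723 m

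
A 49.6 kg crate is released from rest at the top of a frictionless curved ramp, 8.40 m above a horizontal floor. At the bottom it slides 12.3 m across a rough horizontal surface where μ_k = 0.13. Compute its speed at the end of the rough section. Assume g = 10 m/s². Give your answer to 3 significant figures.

v = 11.7 m/s

Applying the work–energy principle:
mgh = ½mv² + μ_k m g d
W_f = μ_k mg d = (0.13)(49.6)(10)(12.3) = 793.1 J
½mv² = mgh − W_f = 4166.4 − 793.1 = 3373.3 J
v = √(2 × 3373.3/49.6) = 11.66 m/s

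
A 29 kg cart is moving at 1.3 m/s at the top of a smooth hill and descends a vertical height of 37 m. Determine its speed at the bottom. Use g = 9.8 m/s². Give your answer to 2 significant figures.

By conservation of mechanical energy, ½mv₀² + mgh = ½mv²
v² = v₀² + 2gh = (1.3)² + 2(9.8)(37) = 726.89
v = √726.89 = 26.96 m/s

v = 27 m/s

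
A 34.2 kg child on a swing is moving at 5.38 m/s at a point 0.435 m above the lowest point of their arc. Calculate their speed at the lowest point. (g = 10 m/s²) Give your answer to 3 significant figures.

v = 6.14 m/s

Energy conservation between the two points: ½mv₀² + mgh = ½mv²
v² = v₀² + 2gh = (5.38)² + 2(10)(0.435) = 37.644
v = √37.644 = 6.136 m/s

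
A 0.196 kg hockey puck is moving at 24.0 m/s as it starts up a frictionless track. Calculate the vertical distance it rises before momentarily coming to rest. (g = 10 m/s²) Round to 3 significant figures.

h = 28.8 m

Setting KE at the bottom equal to PE gained: ½mv² = mgh
h = v²/(2g) = 24.0²/(2 × 10) = 28.80 m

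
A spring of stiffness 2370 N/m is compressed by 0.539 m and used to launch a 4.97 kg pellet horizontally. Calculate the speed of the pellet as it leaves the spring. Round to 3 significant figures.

Conservation of energy: ½kx² = ½mv²
v = x√(k/m) = 0.539 × √(2370/4.97) = 11.77 m/s

v = 11.8 m/s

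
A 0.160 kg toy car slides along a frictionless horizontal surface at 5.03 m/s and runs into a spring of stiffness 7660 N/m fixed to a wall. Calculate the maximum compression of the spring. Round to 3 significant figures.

Conservation of energy between contact and max compression: ½mv² = ½kx²
x = v√(m/k) = 5.03 × √(0.160/7660) = 0.02299 m

x = 0.0230 m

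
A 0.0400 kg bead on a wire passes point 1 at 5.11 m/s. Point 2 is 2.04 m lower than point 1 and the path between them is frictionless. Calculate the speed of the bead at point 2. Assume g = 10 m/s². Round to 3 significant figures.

v = 8.18 m/s

Mechanical energy is conserved (no friction): ½mv₀² + mgh = ½mv²
v² = v₀² + 2gh = (5.11)² + 2(10)(2.04) = 66.912
v = √66.912 = 8.180 m/s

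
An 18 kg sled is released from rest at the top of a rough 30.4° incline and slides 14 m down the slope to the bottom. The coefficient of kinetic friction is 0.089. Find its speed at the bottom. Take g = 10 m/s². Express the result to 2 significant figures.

Energy: mgh = ½mv² + W_f, with h = L sinθ and W_f = μ_k (mg cosθ) L
mgh = mgL sinθ = (18)(10)(14)sin30.4° = 1275.2 J
W_f = μ_k mg cosθ · L = (0.089)(18)(10)cos30.4°·14 = 193.4 J
½mv² = 1275.2 − 193.4 = 1081.8 J
v = √(2 × 1081.8/18) = 10.96 m/s

v = 11 m/s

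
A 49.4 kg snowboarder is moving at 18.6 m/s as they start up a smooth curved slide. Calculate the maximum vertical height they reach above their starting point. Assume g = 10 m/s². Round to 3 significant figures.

By energy conservation, ½mv² = mgh
h = v²/(2g) = 18.6²/(2 × 10) = 17.30 m

h = 17.3 m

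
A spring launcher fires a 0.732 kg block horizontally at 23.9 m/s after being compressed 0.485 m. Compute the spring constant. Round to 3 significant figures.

Spring PE at full compression equals KE at release: ½kx² = ½mv²
k = mv²/x² = (0.732)(23.9)²/(0.485)² = 1778 N/m

k = 1780 N/m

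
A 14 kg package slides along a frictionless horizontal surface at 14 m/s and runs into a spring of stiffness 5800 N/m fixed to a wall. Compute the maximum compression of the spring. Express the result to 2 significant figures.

x = 0.69 m

Conservation of energy between contact and max compression: ½mv² = ½kx²
x = v√(m/k) = 14 × √(14/5800) = 0.6878 m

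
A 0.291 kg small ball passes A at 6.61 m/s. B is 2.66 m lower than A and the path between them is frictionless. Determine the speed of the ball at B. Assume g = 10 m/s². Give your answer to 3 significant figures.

v = 9.84 m/s

Energy conservation between the two points: ½mv₀² + mgh = ½mv²
v² = v₀² + 2gh = (6.61)² + 2(10)(2.66) = 96.892
v = √96.892 = 9.843 m/s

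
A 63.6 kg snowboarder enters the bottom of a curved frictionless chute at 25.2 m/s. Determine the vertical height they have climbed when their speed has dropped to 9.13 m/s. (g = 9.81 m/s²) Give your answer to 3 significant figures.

Energy balance between the two points: ½mv₁² = ½mv₂² + mgh
h = (v₁² − v₂²)/(2g) = (25.2² − 9.13²)/(2 × 9.81) = 28.12 m

h = 28.1 m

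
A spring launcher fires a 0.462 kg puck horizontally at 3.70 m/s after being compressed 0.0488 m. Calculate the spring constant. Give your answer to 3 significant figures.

½kx² = ½mv²
k = mv²/x² = (0.462)(3.70)²/(0.0488)² = 2656 N/m

k = 2660 N/m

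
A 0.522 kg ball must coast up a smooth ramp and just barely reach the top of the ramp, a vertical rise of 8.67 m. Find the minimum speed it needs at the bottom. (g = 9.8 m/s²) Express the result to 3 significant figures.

v = 13.0 m/s

At the top it is momentarily at rest, so all KE converts to PE: ½mv² = mgh
v = √(2gh) = √(2 × 9.8 × 8.67) = 13.04 m/s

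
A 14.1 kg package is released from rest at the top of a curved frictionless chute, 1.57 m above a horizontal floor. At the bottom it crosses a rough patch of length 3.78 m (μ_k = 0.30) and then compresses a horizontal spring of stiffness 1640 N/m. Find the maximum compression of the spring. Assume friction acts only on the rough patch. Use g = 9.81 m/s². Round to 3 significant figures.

Initial energy: E₁ = mgh = (14.1)(9.81)(1.57) = 217.16 J
Friction removes W_f = μ_k mg d = (0.30)(14.1)(9.81)(3.78) = 156.9 J
Energy reaching the spring: E = 217.16 − 156.9 = 60.308 J
At max compression ½kx² = E ⇒ x = √(2E/k) = √(2 × 60.308/1640) = 0.2712 m

x = 0.271 m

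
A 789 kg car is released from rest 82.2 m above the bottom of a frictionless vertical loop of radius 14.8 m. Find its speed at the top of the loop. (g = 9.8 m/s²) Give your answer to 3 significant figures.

v = 32.1 m/s

Energy conservation: mgh = ½mv_top² + mg(2r)
v_top² = 2g(h − 2r) = 2(9.8)(82.2 − 29.60) = 1031
v_top = 32.11 m/s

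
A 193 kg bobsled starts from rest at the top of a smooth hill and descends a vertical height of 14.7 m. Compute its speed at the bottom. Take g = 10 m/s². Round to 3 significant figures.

v = 17.1 m/s

Mechanical energy is conserved (no friction): mgh = ½mv²
v = √(2gh) = √(2 × 10 × 14.7) = √294.00 = 17.15 m/s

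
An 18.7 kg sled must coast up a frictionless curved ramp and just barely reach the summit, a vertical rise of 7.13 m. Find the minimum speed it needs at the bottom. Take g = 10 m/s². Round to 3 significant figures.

v = 11.9 m/s

At the top it is momentarily at rest, so all KE converts to PE: ½mv² = mgh
v = √(2gh) = √(2 × 10 × 7.13) = 11.94 m/s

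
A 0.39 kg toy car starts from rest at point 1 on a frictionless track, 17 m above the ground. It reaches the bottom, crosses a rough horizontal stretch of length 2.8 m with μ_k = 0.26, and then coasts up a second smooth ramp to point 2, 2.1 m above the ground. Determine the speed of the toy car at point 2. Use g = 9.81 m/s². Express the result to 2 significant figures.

Energy at 1: mgh₁ = (0.39)(9.81)(17) = 65.040 J
Friction loss: W_f = μ_k mg d = 2.785 J
At 2: ½mv² + mgh₂ = mgh₁ − W_f
½mv² = 65.040 − 2.785 − 8.0344 = 54.221 J
v = √(2 × 54.221/0.39) = 16.67 m/s

v = 17 m/s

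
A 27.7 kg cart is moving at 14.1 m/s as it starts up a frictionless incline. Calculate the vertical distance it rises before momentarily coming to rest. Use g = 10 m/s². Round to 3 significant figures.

By energy conservation, ½mv² = mgh
h = v²/(2g) = 14.1²/(2 × 10) = 9.941 m

h = 9.94 m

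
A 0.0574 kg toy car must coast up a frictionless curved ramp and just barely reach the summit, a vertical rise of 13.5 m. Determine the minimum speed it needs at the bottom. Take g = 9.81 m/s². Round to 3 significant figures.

v = 16.3 m/s

At the top it is momentarily at rest, so all KE converts to PE: ½mv² = mgh
v = √(2gh) = √(2 × 9.81 × 13.5) = 16.27 m/s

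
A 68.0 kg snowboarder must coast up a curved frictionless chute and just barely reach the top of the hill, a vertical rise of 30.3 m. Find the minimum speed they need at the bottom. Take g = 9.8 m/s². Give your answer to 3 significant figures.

At the top they are momentarily at rest, so all KE converts to PE: ½mv² = mgh
v = √(2gh) = √(2 × 9.8 × 30.3) = 24.37 m/s

v = 24.4 m/s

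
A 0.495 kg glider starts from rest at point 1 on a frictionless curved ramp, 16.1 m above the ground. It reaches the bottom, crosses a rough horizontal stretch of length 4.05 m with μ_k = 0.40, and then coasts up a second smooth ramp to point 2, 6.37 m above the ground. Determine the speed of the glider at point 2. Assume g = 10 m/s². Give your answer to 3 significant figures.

v = 12.7 m/s

Energy at 1: mgh₁ = (0.495)(10)(16.1) = 79.695 J
Friction loss: W_f = μ_k mg d = 8.019 J
At 2: ½mv² + mgh₂ = mgh₁ − W_f
½mv² = 79.695 − 8.019 − 31.532 = 40.145 J
v = √(2 × 40.145/0.495) = 12.74 m/s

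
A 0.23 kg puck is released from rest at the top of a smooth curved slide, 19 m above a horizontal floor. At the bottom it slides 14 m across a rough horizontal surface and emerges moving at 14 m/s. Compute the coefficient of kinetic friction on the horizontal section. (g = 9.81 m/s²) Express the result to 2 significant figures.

μ_k = 0.64

Energy bookkeeping (friction removes W_f = μ_k N d):
mgh = ½mv² + μ_k m g d
mgh = 42.870 J; ½mv² = 22.540 J
W_f = 42.870 − 22.540 = 20.33 J
μ_k = W_f/(mg·d) = 20.33/(2.256 × 14) = 0.6436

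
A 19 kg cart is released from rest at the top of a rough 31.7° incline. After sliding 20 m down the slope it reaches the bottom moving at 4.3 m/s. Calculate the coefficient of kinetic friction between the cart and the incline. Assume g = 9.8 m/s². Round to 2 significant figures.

μ_k = 0.56

mgh = ½mv² + μ_k (mg cosθ) L, with h = L sinθ
mgL sinθ = 1956.9 J; ½mv² = 175.66 J
W_f = 1956.9 − 175.66 = 1781 J
μ_k = W_f/(mg cosθ · L) = 1781/(158.4 × 20) = 0.5622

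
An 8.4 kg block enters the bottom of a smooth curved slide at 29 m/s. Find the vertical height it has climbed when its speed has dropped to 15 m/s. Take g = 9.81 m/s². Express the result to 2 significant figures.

h = 31 m

Conservation of energy: ½mv₁² = ½mv₂² + mgh
h = (v₁² − v₂²)/(2g) = (29² − 15²)/(2 × 9.81) = 31.40 m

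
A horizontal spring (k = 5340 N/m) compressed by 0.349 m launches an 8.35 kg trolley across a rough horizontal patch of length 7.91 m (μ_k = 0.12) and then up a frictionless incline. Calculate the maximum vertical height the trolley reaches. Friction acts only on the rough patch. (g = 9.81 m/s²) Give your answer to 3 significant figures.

Spring energy: E₀ = ½kx² = ½(5340)(0.349)² = 325.21 J
Friction: W_f = μ_k mg d = (0.12)(8.35)(9.81)(7.91) = 77.75 J
Energy at base of ramp: E = 325.21 − 77.75 = 247.46 J
At max height all remaining energy is PE: mgh = E ⇒ h = E/(mg) = 247.46/(8.35 × 9.81) = 3.021 m

h = 3.02 m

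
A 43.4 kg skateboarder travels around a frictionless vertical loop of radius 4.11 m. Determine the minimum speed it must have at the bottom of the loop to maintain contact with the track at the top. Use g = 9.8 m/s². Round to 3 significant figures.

At the top: mg = mv_top²/r ⇒ v_top² = gr = 40.28 m²/s²
Energy from bottom to top (height 2r): ½mv_bot² = ½mv_top² + mg(2r)
v_bot² = gr + 4gr = 5gr = 201.4
v_bot = √(5gr) = 14.19 m/s

v = 14.2 m/s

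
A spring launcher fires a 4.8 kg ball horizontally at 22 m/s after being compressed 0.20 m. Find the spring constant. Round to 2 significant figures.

k = 58000 N/m

Energy stored in the spring equals the launch KE: ½kx² = ½mv²
k = mv²/x² = (4.8)(22)²/(0.20)² = 58080 N/m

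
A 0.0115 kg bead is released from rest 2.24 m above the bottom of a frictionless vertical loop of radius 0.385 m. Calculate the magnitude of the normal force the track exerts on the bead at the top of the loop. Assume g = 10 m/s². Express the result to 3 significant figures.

N = 0.763 N

Energy from release to top (height 2r): mgh = ½mv_top² + mg(2r)
v_top² = 2g(h − 2r) = 2(10)(2.24 − 0.7700) = 29.400 m²/s²
At the top, both N and weight point toward the centre: N + mg = mv_top²/r
N = m(v_top²/r − g) = 0.0115(29.400/0.385 − 10) = 0.7632 N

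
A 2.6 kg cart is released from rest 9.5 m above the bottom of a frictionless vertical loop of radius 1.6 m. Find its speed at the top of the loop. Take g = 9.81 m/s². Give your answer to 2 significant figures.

Energy conservation: mgh = ½mv_top² + mg(2r)
v_top² = 2g(h − 2r) = 2(9.81)(9.5 − 3.200) = 123.6
v_top = 11.12 m/s

v = 11 m/s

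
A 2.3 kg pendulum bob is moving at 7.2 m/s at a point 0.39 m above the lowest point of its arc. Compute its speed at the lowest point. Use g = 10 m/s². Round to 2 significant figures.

v = 7.7 m/s

Energy conservation between the two points: ½mv₀² + mgh = ½mv²
v² = v₀² + 2gh = (7.2)² + 2(10)(0.39) = 59.640
v = √59.640 = 7.723 m/s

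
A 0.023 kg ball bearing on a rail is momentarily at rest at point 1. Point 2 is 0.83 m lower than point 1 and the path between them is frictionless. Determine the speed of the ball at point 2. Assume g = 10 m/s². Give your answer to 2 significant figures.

Mechanical energy is conserved (no friction): mgh = ½mv²
v = √(2gh) = √(2 × 10 × 0.83) = √16.600 = 4.074 m/s

v = 4.1 m/s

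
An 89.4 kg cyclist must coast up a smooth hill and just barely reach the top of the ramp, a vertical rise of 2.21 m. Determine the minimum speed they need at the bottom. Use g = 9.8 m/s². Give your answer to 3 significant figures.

v = 6.58 m/s

At the top they are momentarily at rest, so all KE converts to PE: ½mv² = mgh
v = √(2gh) = √(2 × 9.8 × 2.21) = 6.581 m/s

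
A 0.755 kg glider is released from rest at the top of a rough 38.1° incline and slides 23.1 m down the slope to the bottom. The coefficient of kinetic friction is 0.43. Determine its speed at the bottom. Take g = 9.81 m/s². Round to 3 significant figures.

Taking the bottom as reference, mgh = ½mv² + μ_k N L with h = L sinθ, N = mg cosθ:
mgh = mgL sinθ = (0.755)(9.81)(23.1)sin38.1° = 105.57 J
W_f = μ_k mg cosθ · L = (0.43)(0.755)(9.81)cos38.1°·23.1 = 57.89 J
½mv² = 105.57 − 57.89 = 47.675 J
v = √(2 × 47.675/0.755) = 11.24 m/s

v = 11.2 m/s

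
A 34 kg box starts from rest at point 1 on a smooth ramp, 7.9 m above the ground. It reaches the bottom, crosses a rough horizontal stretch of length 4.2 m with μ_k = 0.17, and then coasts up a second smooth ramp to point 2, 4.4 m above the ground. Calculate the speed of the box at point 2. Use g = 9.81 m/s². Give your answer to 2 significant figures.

Energy at 1: mgh₁ = (34)(9.81)(7.9) = 2635.0 J
Friction loss: W_f = μ_k mg d = 238.1 J
At 2: ½mv² + mgh₂ = mgh₁ − W_f
½mv² = 2635.0 − 238.1 − 1467.6 = 929.24 J
v = √(2 × 929.24/34) = 7.393 m/s

v = 7.4 m/s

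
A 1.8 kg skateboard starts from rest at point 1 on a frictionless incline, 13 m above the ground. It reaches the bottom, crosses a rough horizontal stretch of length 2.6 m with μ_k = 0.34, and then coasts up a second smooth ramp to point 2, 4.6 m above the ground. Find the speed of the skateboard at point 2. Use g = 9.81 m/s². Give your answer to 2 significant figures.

v = 12 m/s

Energy at 1: mgh₁ = (1.8)(9.81)(13) = 229.55 J
Friction loss: W_f = μ_k mg d = 15.61 J
At 2: ½mv² + mgh₂ = mgh₁ − W_f
½mv² = 229.55 − 15.61 − 81.227 = 132.72 J
v = √(2 × 132.72/1.8) = 12.14 m/s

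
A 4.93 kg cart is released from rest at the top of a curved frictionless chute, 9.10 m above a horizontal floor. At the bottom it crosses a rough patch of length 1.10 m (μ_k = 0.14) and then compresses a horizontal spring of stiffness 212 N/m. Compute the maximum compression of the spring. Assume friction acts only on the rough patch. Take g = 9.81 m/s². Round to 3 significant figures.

Initial energy: E₁ = mgh = (4.93)(9.81)(9.10) = 440.11 J
Friction removes W_f = μ_k mg d = (0.14)(4.93)(9.81)(1.10) = 7.448 J
Energy reaching the spring: E = 440.11 − 7.448 = 432.66 J
At max compression ½kx² = E ⇒ x = √(2E/k) = √(2 × 432.66/212) = 2.020 m

x = 2.02 m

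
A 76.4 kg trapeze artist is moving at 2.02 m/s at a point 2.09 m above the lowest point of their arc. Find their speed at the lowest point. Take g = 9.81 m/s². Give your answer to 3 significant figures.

Equating total energy at the two states: ½mv₀² + mgh = ½mv²
v² = v₀² + 2gh = (2.02)² + 2(9.81)(2.09) = 45.086
v = √45.086 = 6.715 m/s

v = 6.71 m/s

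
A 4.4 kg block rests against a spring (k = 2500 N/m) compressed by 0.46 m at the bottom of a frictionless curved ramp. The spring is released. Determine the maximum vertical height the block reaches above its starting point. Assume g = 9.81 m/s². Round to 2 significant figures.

h = 6.1 m

At maximum height the block is at rest, so ½kx² = mgh
h = kx²/(2mg) = (2500)(0.46)²/(2 × 4.4 × 9.81) = 6.128 m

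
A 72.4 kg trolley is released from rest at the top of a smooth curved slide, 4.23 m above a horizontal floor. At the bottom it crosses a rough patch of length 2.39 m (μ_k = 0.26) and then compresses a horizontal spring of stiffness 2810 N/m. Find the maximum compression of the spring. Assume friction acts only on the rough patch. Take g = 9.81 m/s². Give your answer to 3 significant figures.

Initial energy: E₁ = mgh = (72.4)(9.81)(4.23) = 3004.3 J
Friction removes W_f = μ_k mg d = (0.26)(72.4)(9.81)(2.39) = 441.3 J
Energy reaching the spring: E = 3004.3 − 441.3 = 2563.0 J
At max compression ½kx² = E ⇒ x = √(2E/k) = √(2 × 2563.0/2810) = 1.351 m

x = 1.35 m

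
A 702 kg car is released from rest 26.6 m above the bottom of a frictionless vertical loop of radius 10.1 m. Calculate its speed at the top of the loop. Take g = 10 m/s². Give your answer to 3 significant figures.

Energy conservation: mgh = ½mv_top² + mg(2r)
v_top² = 2g(h − 2r) = 2(10)(26.6 − 20.20) = 128.0
v_top = 11.31 m/s

v = 11.3 m/s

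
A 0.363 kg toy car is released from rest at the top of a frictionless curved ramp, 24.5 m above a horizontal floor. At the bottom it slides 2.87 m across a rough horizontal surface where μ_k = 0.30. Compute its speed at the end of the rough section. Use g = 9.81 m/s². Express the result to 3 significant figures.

Applying the work–energy principle:
mgh = ½mv² + μ_k m g d
W_f = μ_k mg d = (0.30)(0.363)(9.81)(2.87) = 3.066 J
½mv² = mgh − W_f = 87.245 − 3.066 = 84.179 J
v = √(2 × 84.179/0.363) = 21.54 m/s

v = 21.5 m/s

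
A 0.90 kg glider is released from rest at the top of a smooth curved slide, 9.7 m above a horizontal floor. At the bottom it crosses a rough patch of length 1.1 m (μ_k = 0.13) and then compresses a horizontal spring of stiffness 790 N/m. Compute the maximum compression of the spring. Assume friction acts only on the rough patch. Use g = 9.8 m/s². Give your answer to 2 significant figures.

x = 0.46 m

Initial energy: E₁ = mgh = (0.90)(9.8)(9.7) = 85.554 J
Friction removes W_f = μ_k mg d = (0.13)(0.90)(9.8)(1.1) = 1.261 J
Energy reaching the spring: E = 85.554 − 1.261 = 84.293 J
At max compression ½kx² = E ⇒ x = √(2E/k) = √(2 × 84.293/790) = 0.4620 m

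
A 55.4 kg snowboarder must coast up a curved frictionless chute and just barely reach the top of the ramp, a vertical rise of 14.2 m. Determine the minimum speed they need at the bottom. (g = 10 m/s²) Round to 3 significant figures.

v = 16.9 m/s

At the top they are momentarily at rest, so all KE converts to PE: ½mv² = mgh
v = √(2gh) = √(2 × 10 × 14.2) = 16.85 m/s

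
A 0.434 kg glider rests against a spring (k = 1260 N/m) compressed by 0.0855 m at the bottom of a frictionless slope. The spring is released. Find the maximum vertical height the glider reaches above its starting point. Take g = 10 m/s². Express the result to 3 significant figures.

At maximum height the glider is at rest, so ½kx² = mgh
h = kx²/(2mg) = (1260)(0.0855)²/(2 × 0.434 × 10) = 1.061 m

h = 1.06 m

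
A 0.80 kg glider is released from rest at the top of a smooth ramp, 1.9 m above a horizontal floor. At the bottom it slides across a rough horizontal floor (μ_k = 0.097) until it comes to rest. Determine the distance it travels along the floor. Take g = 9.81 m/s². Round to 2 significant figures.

Energy bookkeeping (friction removes W_f = μ_k N d):
At rest all PE has been dissipated by friction: mgh = μ_k m g d
d = h/μ_k = 1.9/0.097 = 19.59 m

d = 20 m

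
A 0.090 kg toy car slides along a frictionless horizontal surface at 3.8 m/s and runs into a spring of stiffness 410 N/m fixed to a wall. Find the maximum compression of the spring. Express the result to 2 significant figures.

All KE is stored as spring PE at maximum compression: ½mv² = ½kx²
x = v√(m/k) = 3.8 × √(0.090/410) = 0.05630 m

x = 0.056 m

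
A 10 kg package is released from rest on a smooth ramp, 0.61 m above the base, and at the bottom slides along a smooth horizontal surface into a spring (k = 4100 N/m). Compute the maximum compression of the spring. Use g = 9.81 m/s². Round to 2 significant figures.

At max compression the package is momentarily at rest: mgh = ½kx²
x = √(2mgh/k) = √(2 × 10 × 9.81 × 0.61 / 4100) = 0.1709 m

x = 0.17 m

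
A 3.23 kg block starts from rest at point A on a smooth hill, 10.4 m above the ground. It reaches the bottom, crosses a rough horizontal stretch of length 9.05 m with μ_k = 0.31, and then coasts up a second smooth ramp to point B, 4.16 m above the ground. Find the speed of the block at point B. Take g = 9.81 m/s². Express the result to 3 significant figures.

v = 8.21 m/s

Energy at A: mgh₁ = (3.23)(9.81)(10.4) = 329.54 J
Friction loss: W_f = μ_k mg d = 88.90 J
At B: ½mv² + mgh₂ = mgh₁ − W_f
½mv² = 329.54 − 88.90 − 131.82 = 108.83 J
v = √(2 × 108.83/3.23) = 8.209 m/s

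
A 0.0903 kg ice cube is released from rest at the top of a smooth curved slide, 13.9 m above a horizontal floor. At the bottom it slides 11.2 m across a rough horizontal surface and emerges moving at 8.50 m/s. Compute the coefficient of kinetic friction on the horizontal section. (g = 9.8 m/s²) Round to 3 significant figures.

Energy at the top = energy at the end + work done against friction:
mgh = ½mv² + μ_k m g d
mgh = 12.301 J; ½mv² = 3.2621 J
W_f = 12.301 − 3.2621 = 9.039 J
μ_k = W_f/(mg·d) = 9.039/(0.8849 × 11.2) = 0.9119

μ_k = 0.912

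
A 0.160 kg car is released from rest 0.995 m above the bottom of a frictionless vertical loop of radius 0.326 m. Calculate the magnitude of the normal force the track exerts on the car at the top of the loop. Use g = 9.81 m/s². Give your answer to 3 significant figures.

Energy from release to top (height 2r): mgh = ½mv_top² + mg(2r)
v_top² = 2g(h − 2r) = 2(9.81)(0.995 − 0.6520) = 6.7297 m²/s²
At the top, both N and weight point toward the centre: N + mg = mv_top²/r
N = m(v_top²/r − g) = 0.160(6.7297/0.326 − 9.81) = 1.733 N

N = 1.73 N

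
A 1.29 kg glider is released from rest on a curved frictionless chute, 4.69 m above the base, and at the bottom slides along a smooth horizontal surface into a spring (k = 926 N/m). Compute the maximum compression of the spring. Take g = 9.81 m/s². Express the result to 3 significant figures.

x = 0.358 m

At max compression the glider is momentarily at rest: mgh = ½kx²
x = √(2mgh/k) = √(2 × 1.29 × 9.81 × 4.69 / 926) = 0.3580 m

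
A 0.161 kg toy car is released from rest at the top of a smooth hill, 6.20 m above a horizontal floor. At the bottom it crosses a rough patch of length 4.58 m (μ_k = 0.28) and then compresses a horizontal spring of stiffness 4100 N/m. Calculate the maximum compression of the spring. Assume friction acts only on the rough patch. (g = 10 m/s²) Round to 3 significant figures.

Initial energy: E₁ = mgh = (0.161)(10)(6.20) = 9.9820 J
Friction removes W_f = μ_k mg d = (0.28)(0.161)(10)(4.58) = 2.065 J
Energy reaching the spring: E = 9.9820 − 2.065 = 7.9173 J
At max compression ½kx² = E ⇒ x = √(2E/k) = √(2 × 7.9173/4100) = 0.06215 m

x = 0.0621 m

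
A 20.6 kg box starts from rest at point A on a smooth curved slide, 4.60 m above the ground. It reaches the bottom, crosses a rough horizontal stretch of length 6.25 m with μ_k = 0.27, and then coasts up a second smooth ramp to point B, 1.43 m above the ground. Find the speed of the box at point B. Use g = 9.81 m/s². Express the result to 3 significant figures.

Energy at A: mgh₁ = (20.6)(9.81)(4.60) = 929.60 J
Friction loss: W_f = μ_k mg d = 341.0 J
At B: ½mv² + mgh₂ = mgh₁ − W_f
½mv² = 929.60 − 341.0 − 288.98 = 299.59 J
v = √(2 × 299.59/20.6) = 5.393 m/s

v = 5.39 m/s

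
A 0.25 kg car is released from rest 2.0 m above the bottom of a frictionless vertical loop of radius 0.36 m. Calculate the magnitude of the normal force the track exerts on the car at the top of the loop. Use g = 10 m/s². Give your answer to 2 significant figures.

Energy from release to top (height 2r): mgh = ½mv_top² + mg(2r)
v_top² = 2g(h − 2r) = 2(10)(2.0 − 0.7200) = 25.600 m²/s²
At the top, both N and weight point toward the centre: N + mg = mv_top²/r
N = m(v_top²/r − g) = 0.25(25.600/0.36 − 10) = 15.28 N

N = 15 N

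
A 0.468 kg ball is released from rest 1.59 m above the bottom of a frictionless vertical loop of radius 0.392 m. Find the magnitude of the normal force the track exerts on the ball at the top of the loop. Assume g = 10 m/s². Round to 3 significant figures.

Energy from release to top (height 2r): mgh = ½mv_top² + mg(2r)
v_top² = 2g(h − 2r) = 2(10)(1.59 − 0.7840) = 16.120 m²/s²
At the top, both N and weight point toward the centre: N + mg = mv_top²/r
N = m(v_top²/r − g) = 0.468(16.120/0.392 − 10) = 14.57 N

N = 14.6 N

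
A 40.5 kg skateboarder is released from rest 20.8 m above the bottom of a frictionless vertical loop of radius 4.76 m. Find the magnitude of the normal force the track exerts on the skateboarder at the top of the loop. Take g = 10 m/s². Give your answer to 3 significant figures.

Energy from release to top (height 2r): mgh = ½mv_top² + mg(2r)
v_top² = 2g(h − 2r) = 2(10)(20.8 − 9.520) = 225.60 m²/s²
At the top, both N and weight point toward the centre: N + mg = mv_top²/r
N = m(v_top²/r − g) = 40.5(225.60/4.76 − 10) = 1514 N

N = 1510 N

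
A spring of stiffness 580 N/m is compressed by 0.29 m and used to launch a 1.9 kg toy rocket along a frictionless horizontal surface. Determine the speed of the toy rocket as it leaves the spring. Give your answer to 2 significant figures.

The toy rocket leaves the spring when the spring is at natural length, so ½kx² = ½mv²
v = x√(k/m) = 0.29 × √(580/1.9) = 5.067 m/s

v = 5.1 m/s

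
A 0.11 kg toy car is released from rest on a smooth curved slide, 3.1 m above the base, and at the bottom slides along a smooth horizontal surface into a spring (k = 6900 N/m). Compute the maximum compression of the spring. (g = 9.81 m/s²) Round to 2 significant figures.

At max compression the car is momentarily at rest: mgh = ½kx²
x = √(2mgh/k) = √(2 × 0.11 × 9.81 × 3.1 / 6900) = 0.03114 m

x = 0.031 m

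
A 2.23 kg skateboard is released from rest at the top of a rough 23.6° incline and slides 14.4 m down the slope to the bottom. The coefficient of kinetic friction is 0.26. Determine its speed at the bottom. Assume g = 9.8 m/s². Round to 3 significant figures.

v = 6.76 m/s

Energy: mgh = ½mv² + W_f, with h = L sinθ and W_f = μ_k (mg cosθ) L
mgh = mgL sinθ = (2.23)(9.8)(14.4)sin23.6° = 125.99 J
W_f = μ_k mg cosθ · L = (0.26)(2.23)(9.8)cos23.6°·14.4 = 74.98 J
½mv² = 125.99 − 74.98 = 51.011 J
v = √(2 × 51.011/2.23) = 6.764 m/s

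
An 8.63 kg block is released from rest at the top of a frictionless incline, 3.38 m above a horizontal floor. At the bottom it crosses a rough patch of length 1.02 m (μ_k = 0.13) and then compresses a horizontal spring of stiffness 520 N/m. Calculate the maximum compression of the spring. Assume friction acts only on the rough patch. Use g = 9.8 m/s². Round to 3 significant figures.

Initial energy: E₁ = mgh = (8.63)(9.8)(3.38) = 285.86 J
Friction removes W_f = μ_k mg d = (0.13)(8.63)(9.8)(1.02) = 11.21 J
Energy reaching the spring: E = 285.86 − 11.21 = 274.65 J
At max compression ½kx² = E ⇒ x = √(2E/k) = √(2 × 274.65/520) = 1.028 m

x = 1.03 m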